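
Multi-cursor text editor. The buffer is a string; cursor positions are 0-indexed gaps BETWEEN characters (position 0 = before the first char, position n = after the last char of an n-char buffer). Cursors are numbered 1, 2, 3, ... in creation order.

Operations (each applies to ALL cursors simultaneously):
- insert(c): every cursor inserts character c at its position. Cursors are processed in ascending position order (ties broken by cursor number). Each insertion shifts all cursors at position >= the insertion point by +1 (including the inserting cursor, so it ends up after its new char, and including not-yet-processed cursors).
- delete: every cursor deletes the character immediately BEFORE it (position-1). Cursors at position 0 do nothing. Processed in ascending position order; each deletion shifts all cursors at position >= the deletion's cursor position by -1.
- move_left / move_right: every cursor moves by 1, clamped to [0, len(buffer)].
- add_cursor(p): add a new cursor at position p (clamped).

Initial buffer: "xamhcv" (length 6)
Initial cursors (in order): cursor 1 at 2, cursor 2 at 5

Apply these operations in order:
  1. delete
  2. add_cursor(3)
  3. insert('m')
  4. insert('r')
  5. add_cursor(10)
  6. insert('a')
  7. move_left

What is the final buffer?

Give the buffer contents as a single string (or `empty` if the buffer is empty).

After op 1 (delete): buffer="xmhv" (len 4), cursors c1@1 c2@3, authorship ....
After op 2 (add_cursor(3)): buffer="xmhv" (len 4), cursors c1@1 c2@3 c3@3, authorship ....
After op 3 (insert('m')): buffer="xmmhmmv" (len 7), cursors c1@2 c2@6 c3@6, authorship .1..23.
After op 4 (insert('r')): buffer="xmrmhmmrrv" (len 10), cursors c1@3 c2@9 c3@9, authorship .11..2323.
After op 5 (add_cursor(10)): buffer="xmrmhmmrrv" (len 10), cursors c1@3 c2@9 c3@9 c4@10, authorship .11..2323.
After op 6 (insert('a')): buffer="xmramhmmrraava" (len 14), cursors c1@4 c2@12 c3@12 c4@14, authorship .111..232323.4
After op 7 (move_left): buffer="xmramhmmrraava" (len 14), cursors c1@3 c2@11 c3@11 c4@13, authorship .111..232323.4

Answer: xmramhmmrraava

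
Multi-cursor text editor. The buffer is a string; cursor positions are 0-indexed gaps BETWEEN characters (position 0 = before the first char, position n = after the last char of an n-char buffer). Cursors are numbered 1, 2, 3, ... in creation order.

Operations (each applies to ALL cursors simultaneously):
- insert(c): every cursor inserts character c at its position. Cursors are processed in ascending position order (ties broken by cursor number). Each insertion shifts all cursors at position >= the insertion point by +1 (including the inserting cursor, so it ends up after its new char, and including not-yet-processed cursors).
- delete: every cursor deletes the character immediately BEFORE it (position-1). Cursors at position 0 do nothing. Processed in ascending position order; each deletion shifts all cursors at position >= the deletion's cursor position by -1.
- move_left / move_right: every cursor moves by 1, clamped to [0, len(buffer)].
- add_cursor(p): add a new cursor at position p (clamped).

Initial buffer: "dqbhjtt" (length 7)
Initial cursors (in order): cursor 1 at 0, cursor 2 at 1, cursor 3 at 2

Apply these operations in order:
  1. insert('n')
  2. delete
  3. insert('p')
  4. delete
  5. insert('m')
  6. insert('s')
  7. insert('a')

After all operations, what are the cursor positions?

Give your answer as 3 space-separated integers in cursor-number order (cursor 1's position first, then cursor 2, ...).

After op 1 (insert('n')): buffer="ndnqnbhjtt" (len 10), cursors c1@1 c2@3 c3@5, authorship 1.2.3.....
After op 2 (delete): buffer="dqbhjtt" (len 7), cursors c1@0 c2@1 c3@2, authorship .......
After op 3 (insert('p')): buffer="pdpqpbhjtt" (len 10), cursors c1@1 c2@3 c3@5, authorship 1.2.3.....
After op 4 (delete): buffer="dqbhjtt" (len 7), cursors c1@0 c2@1 c3@2, authorship .......
After op 5 (insert('m')): buffer="mdmqmbhjtt" (len 10), cursors c1@1 c2@3 c3@5, authorship 1.2.3.....
After op 6 (insert('s')): buffer="msdmsqmsbhjtt" (len 13), cursors c1@2 c2@5 c3@8, authorship 11.22.33.....
After op 7 (insert('a')): buffer="msadmsaqmsabhjtt" (len 16), cursors c1@3 c2@7 c3@11, authorship 111.222.333.....

Answer: 3 7 11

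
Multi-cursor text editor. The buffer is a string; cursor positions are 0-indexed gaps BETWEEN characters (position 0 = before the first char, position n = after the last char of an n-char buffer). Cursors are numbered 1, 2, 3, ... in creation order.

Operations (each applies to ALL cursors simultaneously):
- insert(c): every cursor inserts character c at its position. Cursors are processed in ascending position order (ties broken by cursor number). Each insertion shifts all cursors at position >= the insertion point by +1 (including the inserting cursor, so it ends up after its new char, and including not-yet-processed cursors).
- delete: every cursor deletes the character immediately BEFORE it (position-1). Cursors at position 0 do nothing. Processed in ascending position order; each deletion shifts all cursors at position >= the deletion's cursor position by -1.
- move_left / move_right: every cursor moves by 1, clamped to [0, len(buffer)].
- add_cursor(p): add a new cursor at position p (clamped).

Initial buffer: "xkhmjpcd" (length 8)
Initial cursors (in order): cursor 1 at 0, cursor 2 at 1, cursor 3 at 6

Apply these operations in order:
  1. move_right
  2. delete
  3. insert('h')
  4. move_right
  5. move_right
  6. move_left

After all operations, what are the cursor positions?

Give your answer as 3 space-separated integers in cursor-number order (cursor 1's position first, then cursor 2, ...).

After op 1 (move_right): buffer="xkhmjpcd" (len 8), cursors c1@1 c2@2 c3@7, authorship ........
After op 2 (delete): buffer="hmjpd" (len 5), cursors c1@0 c2@0 c3@4, authorship .....
After op 3 (insert('h')): buffer="hhhmjphd" (len 8), cursors c1@2 c2@2 c3@7, authorship 12....3.
After op 4 (move_right): buffer="hhhmjphd" (len 8), cursors c1@3 c2@3 c3@8, authorship 12....3.
After op 5 (move_right): buffer="hhhmjphd" (len 8), cursors c1@4 c2@4 c3@8, authorship 12....3.
After op 6 (move_left): buffer="hhhmjphd" (len 8), cursors c1@3 c2@3 c3@7, authorship 12....3.

Answer: 3 3 7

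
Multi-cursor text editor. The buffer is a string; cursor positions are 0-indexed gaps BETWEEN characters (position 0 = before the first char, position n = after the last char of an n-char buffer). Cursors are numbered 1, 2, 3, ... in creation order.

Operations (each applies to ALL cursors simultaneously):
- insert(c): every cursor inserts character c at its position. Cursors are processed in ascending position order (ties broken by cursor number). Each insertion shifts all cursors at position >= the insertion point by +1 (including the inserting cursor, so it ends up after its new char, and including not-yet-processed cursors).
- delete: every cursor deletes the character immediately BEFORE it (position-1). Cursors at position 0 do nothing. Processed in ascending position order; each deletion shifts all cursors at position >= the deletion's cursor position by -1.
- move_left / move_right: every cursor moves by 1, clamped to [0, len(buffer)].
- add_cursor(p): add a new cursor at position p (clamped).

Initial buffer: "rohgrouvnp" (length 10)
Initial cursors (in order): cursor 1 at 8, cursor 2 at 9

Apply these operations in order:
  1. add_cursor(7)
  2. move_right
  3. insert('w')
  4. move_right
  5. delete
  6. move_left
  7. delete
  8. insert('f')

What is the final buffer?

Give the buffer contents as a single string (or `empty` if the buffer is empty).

After op 1 (add_cursor(7)): buffer="rohgrouvnp" (len 10), cursors c3@7 c1@8 c2@9, authorship ..........
After op 2 (move_right): buffer="rohgrouvnp" (len 10), cursors c3@8 c1@9 c2@10, authorship ..........
After op 3 (insert('w')): buffer="rohgrouvwnwpw" (len 13), cursors c3@9 c1@11 c2@13, authorship ........3.1.2
After op 4 (move_right): buffer="rohgrouvwnwpw" (len 13), cursors c3@10 c1@12 c2@13, authorship ........3.1.2
After op 5 (delete): buffer="rohgrouvww" (len 10), cursors c3@9 c1@10 c2@10, authorship ........31
After op 6 (move_left): buffer="rohgrouvww" (len 10), cursors c3@8 c1@9 c2@9, authorship ........31
After op 7 (delete): buffer="rohgrow" (len 7), cursors c1@6 c2@6 c3@6, authorship ......1
After op 8 (insert('f')): buffer="rohgrofffw" (len 10), cursors c1@9 c2@9 c3@9, authorship ......1231

Answer: rohgrofffw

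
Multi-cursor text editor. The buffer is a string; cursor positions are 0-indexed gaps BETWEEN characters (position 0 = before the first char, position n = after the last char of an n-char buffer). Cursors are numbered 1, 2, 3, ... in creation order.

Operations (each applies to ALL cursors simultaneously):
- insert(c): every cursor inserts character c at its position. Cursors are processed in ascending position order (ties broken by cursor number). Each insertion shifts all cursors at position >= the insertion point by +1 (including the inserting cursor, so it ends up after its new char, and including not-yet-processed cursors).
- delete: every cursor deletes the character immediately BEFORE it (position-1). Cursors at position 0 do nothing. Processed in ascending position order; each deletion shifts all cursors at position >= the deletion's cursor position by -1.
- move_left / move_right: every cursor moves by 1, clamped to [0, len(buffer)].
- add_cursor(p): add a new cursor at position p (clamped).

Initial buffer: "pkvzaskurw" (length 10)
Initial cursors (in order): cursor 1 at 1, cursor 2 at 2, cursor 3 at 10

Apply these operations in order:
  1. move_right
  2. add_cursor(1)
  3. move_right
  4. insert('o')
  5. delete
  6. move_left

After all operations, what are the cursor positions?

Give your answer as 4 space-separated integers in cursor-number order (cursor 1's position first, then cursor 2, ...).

After op 1 (move_right): buffer="pkvzaskurw" (len 10), cursors c1@2 c2@3 c3@10, authorship ..........
After op 2 (add_cursor(1)): buffer="pkvzaskurw" (len 10), cursors c4@1 c1@2 c2@3 c3@10, authorship ..........
After op 3 (move_right): buffer="pkvzaskurw" (len 10), cursors c4@2 c1@3 c2@4 c3@10, authorship ..........
After op 4 (insert('o')): buffer="pkovozoaskurwo" (len 14), cursors c4@3 c1@5 c2@7 c3@14, authorship ..4.1.2......3
After op 5 (delete): buffer="pkvzaskurw" (len 10), cursors c4@2 c1@3 c2@4 c3@10, authorship ..........
After op 6 (move_left): buffer="pkvzaskurw" (len 10), cursors c4@1 c1@2 c2@3 c3@9, authorship ..........

Answer: 2 3 9 1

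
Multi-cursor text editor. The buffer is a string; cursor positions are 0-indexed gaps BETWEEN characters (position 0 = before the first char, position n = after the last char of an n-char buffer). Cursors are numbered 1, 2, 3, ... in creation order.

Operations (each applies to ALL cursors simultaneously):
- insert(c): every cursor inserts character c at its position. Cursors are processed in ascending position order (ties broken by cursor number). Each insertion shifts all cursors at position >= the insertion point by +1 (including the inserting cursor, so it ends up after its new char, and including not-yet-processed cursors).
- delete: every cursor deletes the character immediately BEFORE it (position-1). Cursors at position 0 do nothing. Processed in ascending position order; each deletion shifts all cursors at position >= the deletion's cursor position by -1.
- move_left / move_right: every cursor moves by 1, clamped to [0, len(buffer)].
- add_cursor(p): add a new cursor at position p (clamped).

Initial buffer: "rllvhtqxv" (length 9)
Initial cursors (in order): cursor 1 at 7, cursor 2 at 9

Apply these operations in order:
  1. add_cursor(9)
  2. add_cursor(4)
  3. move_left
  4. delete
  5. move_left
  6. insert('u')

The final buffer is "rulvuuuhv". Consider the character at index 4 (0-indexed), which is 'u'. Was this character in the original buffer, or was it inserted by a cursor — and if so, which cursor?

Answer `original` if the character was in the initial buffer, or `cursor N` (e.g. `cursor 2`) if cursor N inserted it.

Answer: cursor 1

Derivation:
After op 1 (add_cursor(9)): buffer="rllvhtqxv" (len 9), cursors c1@7 c2@9 c3@9, authorship .........
After op 2 (add_cursor(4)): buffer="rllvhtqxv" (len 9), cursors c4@4 c1@7 c2@9 c3@9, authorship .........
After op 3 (move_left): buffer="rllvhtqxv" (len 9), cursors c4@3 c1@6 c2@8 c3@8, authorship .........
After op 4 (delete): buffer="rlvhv" (len 5), cursors c4@2 c1@4 c2@4 c3@4, authorship .....
After op 5 (move_left): buffer="rlvhv" (len 5), cursors c4@1 c1@3 c2@3 c3@3, authorship .....
After op 6 (insert('u')): buffer="rulvuuuhv" (len 9), cursors c4@2 c1@7 c2@7 c3@7, authorship .4..123..
Authorship (.=original, N=cursor N): . 4 . . 1 2 3 . .
Index 4: author = 1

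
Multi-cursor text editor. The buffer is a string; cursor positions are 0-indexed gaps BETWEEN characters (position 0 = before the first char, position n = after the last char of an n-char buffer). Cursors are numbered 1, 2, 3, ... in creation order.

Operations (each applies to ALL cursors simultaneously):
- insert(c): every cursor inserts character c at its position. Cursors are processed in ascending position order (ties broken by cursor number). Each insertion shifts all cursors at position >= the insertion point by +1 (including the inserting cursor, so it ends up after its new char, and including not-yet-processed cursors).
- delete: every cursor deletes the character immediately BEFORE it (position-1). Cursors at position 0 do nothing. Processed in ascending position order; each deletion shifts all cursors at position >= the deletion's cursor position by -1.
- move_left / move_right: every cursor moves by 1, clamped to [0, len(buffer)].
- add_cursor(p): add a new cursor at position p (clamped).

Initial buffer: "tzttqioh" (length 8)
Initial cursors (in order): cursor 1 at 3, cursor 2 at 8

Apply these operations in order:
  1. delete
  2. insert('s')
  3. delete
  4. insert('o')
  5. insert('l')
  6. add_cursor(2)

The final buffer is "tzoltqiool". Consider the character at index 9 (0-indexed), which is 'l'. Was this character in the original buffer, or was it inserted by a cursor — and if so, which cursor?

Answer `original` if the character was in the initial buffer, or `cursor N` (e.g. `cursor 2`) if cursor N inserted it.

After op 1 (delete): buffer="tztqio" (len 6), cursors c1@2 c2@6, authorship ......
After op 2 (insert('s')): buffer="tzstqios" (len 8), cursors c1@3 c2@8, authorship ..1....2
After op 3 (delete): buffer="tztqio" (len 6), cursors c1@2 c2@6, authorship ......
After op 4 (insert('o')): buffer="tzotqioo" (len 8), cursors c1@3 c2@8, authorship ..1....2
After op 5 (insert('l')): buffer="tzoltqiool" (len 10), cursors c1@4 c2@10, authorship ..11....22
After op 6 (add_cursor(2)): buffer="tzoltqiool" (len 10), cursors c3@2 c1@4 c2@10, authorship ..11....22
Authorship (.=original, N=cursor N): . . 1 1 . . . . 2 2
Index 9: author = 2

Answer: cursor 2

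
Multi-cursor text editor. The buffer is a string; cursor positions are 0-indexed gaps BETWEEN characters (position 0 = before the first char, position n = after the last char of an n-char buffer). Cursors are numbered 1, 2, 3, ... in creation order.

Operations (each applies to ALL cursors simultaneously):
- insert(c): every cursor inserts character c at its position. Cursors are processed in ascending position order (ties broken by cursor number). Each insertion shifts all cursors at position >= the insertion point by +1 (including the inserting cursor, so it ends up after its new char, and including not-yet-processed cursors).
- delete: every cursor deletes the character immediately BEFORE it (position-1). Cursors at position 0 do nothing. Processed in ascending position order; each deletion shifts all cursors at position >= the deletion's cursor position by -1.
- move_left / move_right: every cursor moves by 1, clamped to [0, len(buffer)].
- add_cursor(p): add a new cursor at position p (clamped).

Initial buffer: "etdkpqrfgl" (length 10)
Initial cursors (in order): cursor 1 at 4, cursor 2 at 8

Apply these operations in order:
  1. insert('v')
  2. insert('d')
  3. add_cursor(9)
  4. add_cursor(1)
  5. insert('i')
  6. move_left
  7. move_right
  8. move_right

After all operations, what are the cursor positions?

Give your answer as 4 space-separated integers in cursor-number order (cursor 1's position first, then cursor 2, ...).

After op 1 (insert('v')): buffer="etdkvpqrfvgl" (len 12), cursors c1@5 c2@10, authorship ....1....2..
After op 2 (insert('d')): buffer="etdkvdpqrfvdgl" (len 14), cursors c1@6 c2@12, authorship ....11....22..
After op 3 (add_cursor(9)): buffer="etdkvdpqrfvdgl" (len 14), cursors c1@6 c3@9 c2@12, authorship ....11....22..
After op 4 (add_cursor(1)): buffer="etdkvdpqrfvdgl" (len 14), cursors c4@1 c1@6 c3@9 c2@12, authorship ....11....22..
After op 5 (insert('i')): buffer="eitdkvdipqrifvdigl" (len 18), cursors c4@2 c1@8 c3@12 c2@16, authorship .4...111...3.222..
After op 6 (move_left): buffer="eitdkvdipqrifvdigl" (len 18), cursors c4@1 c1@7 c3@11 c2@15, authorship .4...111...3.222..
After op 7 (move_right): buffer="eitdkvdipqrifvdigl" (len 18), cursors c4@2 c1@8 c3@12 c2@16, authorship .4...111...3.222..
After op 8 (move_right): buffer="eitdkvdipqrifvdigl" (len 18), cursors c4@3 c1@9 c3@13 c2@17, authorship .4...111...3.222..

Answer: 9 17 13 3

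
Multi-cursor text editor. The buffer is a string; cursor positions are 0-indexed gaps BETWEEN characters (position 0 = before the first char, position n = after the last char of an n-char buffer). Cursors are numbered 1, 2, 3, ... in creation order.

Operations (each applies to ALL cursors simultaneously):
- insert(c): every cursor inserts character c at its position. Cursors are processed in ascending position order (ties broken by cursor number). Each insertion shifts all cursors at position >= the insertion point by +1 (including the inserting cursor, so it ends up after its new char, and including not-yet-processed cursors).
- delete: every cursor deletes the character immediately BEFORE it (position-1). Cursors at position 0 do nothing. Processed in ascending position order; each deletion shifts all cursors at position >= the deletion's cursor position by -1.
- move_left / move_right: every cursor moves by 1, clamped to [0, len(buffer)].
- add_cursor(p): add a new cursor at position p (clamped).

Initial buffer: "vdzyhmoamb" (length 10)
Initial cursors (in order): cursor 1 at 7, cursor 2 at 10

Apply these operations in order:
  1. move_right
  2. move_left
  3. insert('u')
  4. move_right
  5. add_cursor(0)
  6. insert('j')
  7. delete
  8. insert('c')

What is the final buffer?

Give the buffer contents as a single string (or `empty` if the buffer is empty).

Answer: cvdzyhmouacmubc

Derivation:
After op 1 (move_right): buffer="vdzyhmoamb" (len 10), cursors c1@8 c2@10, authorship ..........
After op 2 (move_left): buffer="vdzyhmoamb" (len 10), cursors c1@7 c2@9, authorship ..........
After op 3 (insert('u')): buffer="vdzyhmouamub" (len 12), cursors c1@8 c2@11, authorship .......1..2.
After op 4 (move_right): buffer="vdzyhmouamub" (len 12), cursors c1@9 c2@12, authorship .......1..2.
After op 5 (add_cursor(0)): buffer="vdzyhmouamub" (len 12), cursors c3@0 c1@9 c2@12, authorship .......1..2.
After op 6 (insert('j')): buffer="jvdzyhmouajmubj" (len 15), cursors c3@1 c1@11 c2@15, authorship 3.......1.1.2.2
After op 7 (delete): buffer="vdzyhmouamub" (len 12), cursors c3@0 c1@9 c2@12, authorship .......1..2.
After op 8 (insert('c')): buffer="cvdzyhmouacmubc" (len 15), cursors c3@1 c1@11 c2@15, authorship 3.......1.1.2.2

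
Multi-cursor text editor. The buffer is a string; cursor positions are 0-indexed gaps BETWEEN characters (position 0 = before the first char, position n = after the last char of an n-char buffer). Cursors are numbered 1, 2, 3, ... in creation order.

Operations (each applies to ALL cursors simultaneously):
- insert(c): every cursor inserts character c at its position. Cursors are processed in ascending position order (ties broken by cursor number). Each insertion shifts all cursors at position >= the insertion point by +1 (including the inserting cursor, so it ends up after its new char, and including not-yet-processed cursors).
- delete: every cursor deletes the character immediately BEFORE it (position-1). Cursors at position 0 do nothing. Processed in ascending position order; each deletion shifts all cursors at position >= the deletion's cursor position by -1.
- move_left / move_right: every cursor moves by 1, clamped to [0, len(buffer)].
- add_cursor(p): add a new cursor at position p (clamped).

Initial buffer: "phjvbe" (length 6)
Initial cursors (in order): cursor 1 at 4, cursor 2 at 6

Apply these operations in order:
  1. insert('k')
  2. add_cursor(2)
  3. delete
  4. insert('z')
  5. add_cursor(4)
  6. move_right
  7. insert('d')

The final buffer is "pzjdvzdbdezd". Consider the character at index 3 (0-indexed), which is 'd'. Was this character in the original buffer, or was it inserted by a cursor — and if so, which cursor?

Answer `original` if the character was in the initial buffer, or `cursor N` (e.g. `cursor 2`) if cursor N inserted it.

Answer: cursor 3

Derivation:
After op 1 (insert('k')): buffer="phjvkbek" (len 8), cursors c1@5 c2@8, authorship ....1..2
After op 2 (add_cursor(2)): buffer="phjvkbek" (len 8), cursors c3@2 c1@5 c2@8, authorship ....1..2
After op 3 (delete): buffer="pjvbe" (len 5), cursors c3@1 c1@3 c2@5, authorship .....
After op 4 (insert('z')): buffer="pzjvzbez" (len 8), cursors c3@2 c1@5 c2@8, authorship .3..1..2
After op 5 (add_cursor(4)): buffer="pzjvzbez" (len 8), cursors c3@2 c4@4 c1@5 c2@8, authorship .3..1..2
After op 6 (move_right): buffer="pzjvzbez" (len 8), cursors c3@3 c4@5 c1@6 c2@8, authorship .3..1..2
After op 7 (insert('d')): buffer="pzjdvzdbdezd" (len 12), cursors c3@4 c4@7 c1@9 c2@12, authorship .3.3.14.1.22
Authorship (.=original, N=cursor N): . 3 . 3 . 1 4 . 1 . 2 2
Index 3: author = 3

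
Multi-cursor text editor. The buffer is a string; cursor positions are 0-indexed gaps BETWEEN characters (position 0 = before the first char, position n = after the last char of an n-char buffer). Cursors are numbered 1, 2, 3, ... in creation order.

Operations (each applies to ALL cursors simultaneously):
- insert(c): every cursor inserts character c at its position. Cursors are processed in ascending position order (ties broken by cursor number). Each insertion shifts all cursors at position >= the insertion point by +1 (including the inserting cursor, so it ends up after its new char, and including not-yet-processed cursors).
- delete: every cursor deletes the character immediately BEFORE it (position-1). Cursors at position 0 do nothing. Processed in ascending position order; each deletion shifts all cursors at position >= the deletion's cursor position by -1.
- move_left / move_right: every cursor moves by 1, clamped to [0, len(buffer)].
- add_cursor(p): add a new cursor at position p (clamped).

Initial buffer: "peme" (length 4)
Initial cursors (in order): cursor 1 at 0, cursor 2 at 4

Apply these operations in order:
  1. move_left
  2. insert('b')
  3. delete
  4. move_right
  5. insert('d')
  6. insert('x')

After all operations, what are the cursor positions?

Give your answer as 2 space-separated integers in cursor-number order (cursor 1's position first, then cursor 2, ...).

After op 1 (move_left): buffer="peme" (len 4), cursors c1@0 c2@3, authorship ....
After op 2 (insert('b')): buffer="bpembe" (len 6), cursors c1@1 c2@5, authorship 1...2.
After op 3 (delete): buffer="peme" (len 4), cursors c1@0 c2@3, authorship ....
After op 4 (move_right): buffer="peme" (len 4), cursors c1@1 c2@4, authorship ....
After op 5 (insert('d')): buffer="pdemed" (len 6), cursors c1@2 c2@6, authorship .1...2
After op 6 (insert('x')): buffer="pdxemedx" (len 8), cursors c1@3 c2@8, authorship .11...22

Answer: 3 8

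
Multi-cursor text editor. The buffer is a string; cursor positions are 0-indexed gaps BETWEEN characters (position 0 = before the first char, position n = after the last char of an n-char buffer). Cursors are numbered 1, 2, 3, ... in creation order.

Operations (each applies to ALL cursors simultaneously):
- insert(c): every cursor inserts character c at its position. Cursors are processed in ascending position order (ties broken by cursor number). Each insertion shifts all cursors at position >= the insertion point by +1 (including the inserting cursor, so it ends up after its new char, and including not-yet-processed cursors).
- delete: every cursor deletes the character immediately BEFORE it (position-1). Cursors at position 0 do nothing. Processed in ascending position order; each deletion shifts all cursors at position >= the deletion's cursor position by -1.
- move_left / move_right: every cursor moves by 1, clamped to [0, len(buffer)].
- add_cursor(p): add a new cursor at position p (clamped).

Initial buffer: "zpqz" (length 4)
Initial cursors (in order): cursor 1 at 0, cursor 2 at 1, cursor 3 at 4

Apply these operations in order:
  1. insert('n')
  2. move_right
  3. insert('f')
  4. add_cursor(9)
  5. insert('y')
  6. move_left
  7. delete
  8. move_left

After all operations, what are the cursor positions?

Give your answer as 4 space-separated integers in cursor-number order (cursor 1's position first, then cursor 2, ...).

Answer: 1 4 8 7

Derivation:
After op 1 (insert('n')): buffer="nznpqzn" (len 7), cursors c1@1 c2@3 c3@7, authorship 1.2...3
After op 2 (move_right): buffer="nznpqzn" (len 7), cursors c1@2 c2@4 c3@7, authorship 1.2...3
After op 3 (insert('f')): buffer="nzfnpfqznf" (len 10), cursors c1@3 c2@6 c3@10, authorship 1.12.2..33
After op 4 (add_cursor(9)): buffer="nzfnpfqznf" (len 10), cursors c1@3 c2@6 c4@9 c3@10, authorship 1.12.2..33
After op 5 (insert('y')): buffer="nzfynpfyqznyfy" (len 14), cursors c1@4 c2@8 c4@12 c3@14, authorship 1.112.22..3433
After op 6 (move_left): buffer="nzfynpfyqznyfy" (len 14), cursors c1@3 c2@7 c4@11 c3@13, authorship 1.112.22..3433
After op 7 (delete): buffer="nzynpyqzyy" (len 10), cursors c1@2 c2@5 c4@8 c3@9, authorship 1.12.2..43
After op 8 (move_left): buffer="nzynpyqzyy" (len 10), cursors c1@1 c2@4 c4@7 c3@8, authorship 1.12.2..43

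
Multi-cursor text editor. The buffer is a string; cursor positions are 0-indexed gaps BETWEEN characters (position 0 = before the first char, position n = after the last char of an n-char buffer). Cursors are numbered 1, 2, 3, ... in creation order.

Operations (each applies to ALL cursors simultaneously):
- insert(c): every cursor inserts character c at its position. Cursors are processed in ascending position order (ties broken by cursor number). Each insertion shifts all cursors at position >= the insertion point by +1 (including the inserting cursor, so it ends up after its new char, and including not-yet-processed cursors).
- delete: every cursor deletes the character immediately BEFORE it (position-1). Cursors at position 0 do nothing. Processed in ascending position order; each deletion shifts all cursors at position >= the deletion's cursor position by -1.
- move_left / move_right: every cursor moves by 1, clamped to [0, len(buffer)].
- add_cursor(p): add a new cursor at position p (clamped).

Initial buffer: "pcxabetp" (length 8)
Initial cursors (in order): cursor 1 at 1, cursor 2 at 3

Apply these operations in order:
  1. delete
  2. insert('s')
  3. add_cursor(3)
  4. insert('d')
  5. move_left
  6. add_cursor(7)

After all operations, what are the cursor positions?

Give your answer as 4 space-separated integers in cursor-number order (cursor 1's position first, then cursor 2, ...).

After op 1 (delete): buffer="cabetp" (len 6), cursors c1@0 c2@1, authorship ......
After op 2 (insert('s')): buffer="scsabetp" (len 8), cursors c1@1 c2@3, authorship 1.2.....
After op 3 (add_cursor(3)): buffer="scsabetp" (len 8), cursors c1@1 c2@3 c3@3, authorship 1.2.....
After op 4 (insert('d')): buffer="sdcsddabetp" (len 11), cursors c1@2 c2@6 c3@6, authorship 11.223.....
After op 5 (move_left): buffer="sdcsddabetp" (len 11), cursors c1@1 c2@5 c3@5, authorship 11.223.....
After op 6 (add_cursor(7)): buffer="sdcsddabetp" (len 11), cursors c1@1 c2@5 c3@5 c4@7, authorship 11.223.....

Answer: 1 5 5 7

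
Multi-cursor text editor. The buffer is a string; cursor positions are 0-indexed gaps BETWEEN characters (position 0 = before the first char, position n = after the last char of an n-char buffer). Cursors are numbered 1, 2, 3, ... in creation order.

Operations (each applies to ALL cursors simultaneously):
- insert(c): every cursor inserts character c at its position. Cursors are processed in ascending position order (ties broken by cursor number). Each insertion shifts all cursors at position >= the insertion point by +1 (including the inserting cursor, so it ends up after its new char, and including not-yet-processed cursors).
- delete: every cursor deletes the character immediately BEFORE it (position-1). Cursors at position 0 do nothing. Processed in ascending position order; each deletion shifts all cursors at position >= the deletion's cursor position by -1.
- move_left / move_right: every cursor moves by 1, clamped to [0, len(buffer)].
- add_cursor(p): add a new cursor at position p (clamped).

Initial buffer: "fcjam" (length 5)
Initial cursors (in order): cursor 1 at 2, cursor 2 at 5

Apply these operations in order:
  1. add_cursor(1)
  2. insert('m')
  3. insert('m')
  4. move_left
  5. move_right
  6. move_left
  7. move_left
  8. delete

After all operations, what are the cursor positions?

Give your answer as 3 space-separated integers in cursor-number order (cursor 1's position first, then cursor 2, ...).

Answer: 2 6 0

Derivation:
After op 1 (add_cursor(1)): buffer="fcjam" (len 5), cursors c3@1 c1@2 c2@5, authorship .....
After op 2 (insert('m')): buffer="fmcmjamm" (len 8), cursors c3@2 c1@4 c2@8, authorship .3.1...2
After op 3 (insert('m')): buffer="fmmcmmjammm" (len 11), cursors c3@3 c1@6 c2@11, authorship .33.11...22
After op 4 (move_left): buffer="fmmcmmjammm" (len 11), cursors c3@2 c1@5 c2@10, authorship .33.11...22
After op 5 (move_right): buffer="fmmcmmjammm" (len 11), cursors c3@3 c1@6 c2@11, authorship .33.11...22
After op 6 (move_left): buffer="fmmcmmjammm" (len 11), cursors c3@2 c1@5 c2@10, authorship .33.11...22
After op 7 (move_left): buffer="fmmcmmjammm" (len 11), cursors c3@1 c1@4 c2@9, authorship .33.11...22
After op 8 (delete): buffer="mmmmjamm" (len 8), cursors c3@0 c1@2 c2@6, authorship 3311..22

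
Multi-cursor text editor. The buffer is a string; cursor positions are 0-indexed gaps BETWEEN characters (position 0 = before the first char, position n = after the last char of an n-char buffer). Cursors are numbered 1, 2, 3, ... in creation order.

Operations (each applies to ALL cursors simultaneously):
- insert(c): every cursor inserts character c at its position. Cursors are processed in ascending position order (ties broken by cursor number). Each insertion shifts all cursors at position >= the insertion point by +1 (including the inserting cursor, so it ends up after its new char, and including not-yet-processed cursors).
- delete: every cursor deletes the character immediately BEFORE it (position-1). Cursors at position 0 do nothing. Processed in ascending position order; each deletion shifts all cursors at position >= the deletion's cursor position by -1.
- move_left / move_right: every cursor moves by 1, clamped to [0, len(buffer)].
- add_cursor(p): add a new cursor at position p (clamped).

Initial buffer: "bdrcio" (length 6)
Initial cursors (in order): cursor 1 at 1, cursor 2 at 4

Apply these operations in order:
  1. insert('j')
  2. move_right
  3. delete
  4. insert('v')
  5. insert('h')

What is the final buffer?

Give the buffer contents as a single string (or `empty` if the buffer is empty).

After op 1 (insert('j')): buffer="bjdrcjio" (len 8), cursors c1@2 c2@6, authorship .1...2..
After op 2 (move_right): buffer="bjdrcjio" (len 8), cursors c1@3 c2@7, authorship .1...2..
After op 3 (delete): buffer="bjrcjo" (len 6), cursors c1@2 c2@5, authorship .1..2.
After op 4 (insert('v')): buffer="bjvrcjvo" (len 8), cursors c1@3 c2@7, authorship .11..22.
After op 5 (insert('h')): buffer="bjvhrcjvho" (len 10), cursors c1@4 c2@9, authorship .111..222.

Answer: bjvhrcjvho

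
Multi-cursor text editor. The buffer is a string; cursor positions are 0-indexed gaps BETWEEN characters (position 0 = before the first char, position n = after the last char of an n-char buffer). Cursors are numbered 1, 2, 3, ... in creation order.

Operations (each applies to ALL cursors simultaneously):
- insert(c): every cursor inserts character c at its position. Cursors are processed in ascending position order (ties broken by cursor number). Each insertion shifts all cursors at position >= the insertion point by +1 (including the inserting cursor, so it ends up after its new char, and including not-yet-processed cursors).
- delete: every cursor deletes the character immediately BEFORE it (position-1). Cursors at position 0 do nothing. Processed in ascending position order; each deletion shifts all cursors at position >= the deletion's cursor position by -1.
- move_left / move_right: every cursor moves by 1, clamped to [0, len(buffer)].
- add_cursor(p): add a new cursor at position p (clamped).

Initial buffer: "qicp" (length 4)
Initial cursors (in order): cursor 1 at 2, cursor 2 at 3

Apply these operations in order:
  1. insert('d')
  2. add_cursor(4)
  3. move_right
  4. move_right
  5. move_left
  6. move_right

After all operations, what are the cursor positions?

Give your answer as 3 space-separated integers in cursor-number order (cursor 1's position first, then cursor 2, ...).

Answer: 5 6 6

Derivation:
After op 1 (insert('d')): buffer="qidcdp" (len 6), cursors c1@3 c2@5, authorship ..1.2.
After op 2 (add_cursor(4)): buffer="qidcdp" (len 6), cursors c1@3 c3@4 c2@5, authorship ..1.2.
After op 3 (move_right): buffer="qidcdp" (len 6), cursors c1@4 c3@5 c2@6, authorship ..1.2.
After op 4 (move_right): buffer="qidcdp" (len 6), cursors c1@5 c2@6 c3@6, authorship ..1.2.
After op 5 (move_left): buffer="qidcdp" (len 6), cursors c1@4 c2@5 c3@5, authorship ..1.2.
After op 6 (move_right): buffer="qidcdp" (len 6), cursors c1@5 c2@6 c3@6, authorship ..1.2.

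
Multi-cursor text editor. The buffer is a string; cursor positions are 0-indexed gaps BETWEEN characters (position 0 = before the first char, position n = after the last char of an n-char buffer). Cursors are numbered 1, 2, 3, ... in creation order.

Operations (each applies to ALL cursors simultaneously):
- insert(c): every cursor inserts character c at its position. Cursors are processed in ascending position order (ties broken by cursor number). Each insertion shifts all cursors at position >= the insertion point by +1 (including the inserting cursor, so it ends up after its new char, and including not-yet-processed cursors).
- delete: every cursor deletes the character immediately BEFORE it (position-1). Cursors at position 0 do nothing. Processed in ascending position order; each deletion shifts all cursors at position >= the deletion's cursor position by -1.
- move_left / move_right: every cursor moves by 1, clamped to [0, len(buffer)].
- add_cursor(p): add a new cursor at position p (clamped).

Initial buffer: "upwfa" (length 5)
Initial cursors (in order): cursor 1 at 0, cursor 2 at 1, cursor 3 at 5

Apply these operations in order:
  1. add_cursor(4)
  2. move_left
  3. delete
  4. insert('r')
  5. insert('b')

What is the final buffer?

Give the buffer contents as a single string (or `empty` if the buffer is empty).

Answer: rrbbuprrbba

Derivation:
After op 1 (add_cursor(4)): buffer="upwfa" (len 5), cursors c1@0 c2@1 c4@4 c3@5, authorship .....
After op 2 (move_left): buffer="upwfa" (len 5), cursors c1@0 c2@0 c4@3 c3@4, authorship .....
After op 3 (delete): buffer="upa" (len 3), cursors c1@0 c2@0 c3@2 c4@2, authorship ...
After op 4 (insert('r')): buffer="rruprra" (len 7), cursors c1@2 c2@2 c3@6 c4@6, authorship 12..34.
After op 5 (insert('b')): buffer="rrbbuprrbba" (len 11), cursors c1@4 c2@4 c3@10 c4@10, authorship 1212..3434.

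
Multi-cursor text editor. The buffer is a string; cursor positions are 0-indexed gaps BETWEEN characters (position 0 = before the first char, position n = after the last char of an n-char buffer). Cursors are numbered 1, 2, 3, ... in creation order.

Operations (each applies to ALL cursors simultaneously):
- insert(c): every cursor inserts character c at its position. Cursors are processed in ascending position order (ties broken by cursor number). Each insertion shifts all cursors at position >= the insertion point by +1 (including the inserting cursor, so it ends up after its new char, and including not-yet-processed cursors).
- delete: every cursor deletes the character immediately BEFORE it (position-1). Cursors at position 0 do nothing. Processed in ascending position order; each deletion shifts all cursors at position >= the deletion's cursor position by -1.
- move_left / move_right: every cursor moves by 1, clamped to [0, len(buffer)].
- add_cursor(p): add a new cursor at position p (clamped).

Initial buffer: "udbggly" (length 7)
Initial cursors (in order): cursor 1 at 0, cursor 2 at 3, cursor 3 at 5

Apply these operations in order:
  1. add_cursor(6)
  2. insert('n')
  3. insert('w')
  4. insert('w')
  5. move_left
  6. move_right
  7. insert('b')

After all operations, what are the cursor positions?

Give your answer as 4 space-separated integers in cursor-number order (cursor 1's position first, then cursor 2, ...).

After op 1 (add_cursor(6)): buffer="udbggly" (len 7), cursors c1@0 c2@3 c3@5 c4@6, authorship .......
After op 2 (insert('n')): buffer="nudbnggnlny" (len 11), cursors c1@1 c2@5 c3@8 c4@10, authorship 1...2..3.4.
After op 3 (insert('w')): buffer="nwudbnwggnwlnwy" (len 15), cursors c1@2 c2@7 c3@11 c4@14, authorship 11...22..33.44.
After op 4 (insert('w')): buffer="nwwudbnwwggnwwlnwwy" (len 19), cursors c1@3 c2@9 c3@14 c4@18, authorship 111...222..333.444.
After op 5 (move_left): buffer="nwwudbnwwggnwwlnwwy" (len 19), cursors c1@2 c2@8 c3@13 c4@17, authorship 111...222..333.444.
After op 6 (move_right): buffer="nwwudbnwwggnwwlnwwy" (len 19), cursors c1@3 c2@9 c3@14 c4@18, authorship 111...222..333.444.
After op 7 (insert('b')): buffer="nwwbudbnwwbggnwwblnwwby" (len 23), cursors c1@4 c2@11 c3@17 c4@22, authorship 1111...2222..3333.4444.

Answer: 4 11 17 22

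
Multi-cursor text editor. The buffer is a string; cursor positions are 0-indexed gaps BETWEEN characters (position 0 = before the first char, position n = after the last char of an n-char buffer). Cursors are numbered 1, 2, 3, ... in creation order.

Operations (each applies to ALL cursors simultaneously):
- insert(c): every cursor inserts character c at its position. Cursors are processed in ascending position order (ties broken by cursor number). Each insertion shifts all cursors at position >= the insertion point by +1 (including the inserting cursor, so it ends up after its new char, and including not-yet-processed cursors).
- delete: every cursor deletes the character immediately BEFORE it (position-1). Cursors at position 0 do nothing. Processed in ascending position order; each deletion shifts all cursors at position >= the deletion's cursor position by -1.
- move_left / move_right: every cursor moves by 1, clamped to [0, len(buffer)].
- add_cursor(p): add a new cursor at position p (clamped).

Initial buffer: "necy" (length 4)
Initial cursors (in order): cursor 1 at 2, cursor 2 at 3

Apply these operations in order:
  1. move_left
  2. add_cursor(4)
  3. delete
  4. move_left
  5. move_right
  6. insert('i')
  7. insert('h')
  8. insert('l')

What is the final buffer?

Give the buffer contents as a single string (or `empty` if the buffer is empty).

Answer: ciiihhhlll

Derivation:
After op 1 (move_left): buffer="necy" (len 4), cursors c1@1 c2@2, authorship ....
After op 2 (add_cursor(4)): buffer="necy" (len 4), cursors c1@1 c2@2 c3@4, authorship ....
After op 3 (delete): buffer="c" (len 1), cursors c1@0 c2@0 c3@1, authorship .
After op 4 (move_left): buffer="c" (len 1), cursors c1@0 c2@0 c3@0, authorship .
After op 5 (move_right): buffer="c" (len 1), cursors c1@1 c2@1 c3@1, authorship .
After op 6 (insert('i')): buffer="ciii" (len 4), cursors c1@4 c2@4 c3@4, authorship .123
After op 7 (insert('h')): buffer="ciiihhh" (len 7), cursors c1@7 c2@7 c3@7, authorship .123123
After op 8 (insert('l')): buffer="ciiihhhlll" (len 10), cursors c1@10 c2@10 c3@10, authorship .123123123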